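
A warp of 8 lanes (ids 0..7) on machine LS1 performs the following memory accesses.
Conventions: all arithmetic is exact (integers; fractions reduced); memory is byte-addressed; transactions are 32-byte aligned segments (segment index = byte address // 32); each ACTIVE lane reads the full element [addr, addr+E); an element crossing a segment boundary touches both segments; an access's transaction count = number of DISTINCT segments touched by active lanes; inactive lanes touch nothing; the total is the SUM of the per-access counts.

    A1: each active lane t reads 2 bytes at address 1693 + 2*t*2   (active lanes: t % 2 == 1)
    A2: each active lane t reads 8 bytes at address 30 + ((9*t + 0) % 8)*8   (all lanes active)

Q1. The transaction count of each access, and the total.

A1: 1 transaction
A2: 3 transactions

Answer: 1,3; total 4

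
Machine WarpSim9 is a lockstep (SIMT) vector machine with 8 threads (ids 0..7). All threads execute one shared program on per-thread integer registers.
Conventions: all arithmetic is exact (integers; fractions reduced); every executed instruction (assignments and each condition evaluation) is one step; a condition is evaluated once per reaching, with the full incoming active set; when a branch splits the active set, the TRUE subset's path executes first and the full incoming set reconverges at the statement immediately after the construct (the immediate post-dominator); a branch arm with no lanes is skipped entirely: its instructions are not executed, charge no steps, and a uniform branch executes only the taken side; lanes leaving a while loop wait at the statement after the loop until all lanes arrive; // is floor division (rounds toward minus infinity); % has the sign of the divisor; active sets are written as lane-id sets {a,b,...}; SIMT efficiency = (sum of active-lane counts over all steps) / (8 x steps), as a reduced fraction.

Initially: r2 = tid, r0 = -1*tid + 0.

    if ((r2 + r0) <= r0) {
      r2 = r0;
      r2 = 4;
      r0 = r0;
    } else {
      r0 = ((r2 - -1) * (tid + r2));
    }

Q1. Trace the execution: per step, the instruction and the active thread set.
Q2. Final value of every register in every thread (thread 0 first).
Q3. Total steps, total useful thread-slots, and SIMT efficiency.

step 0: eval ((r2 + r0) <= r0)       {0,1,2,3,4,5,6,7}
step 1: r2 <- r0                     {0}
step 2: r2 <- 4                      {0}
step 3: r0 <- r0                     {0}
step 4: r0 <- ((r2 - -1) * (tid + r2)) {1,2,3,4,5,6,7}

Answer: 5 steps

r2: 4,1,2,3,4,5,6,7
r0: 0,4,12,24,40,60,84,112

steps = 5; useful = 18; efficiency = 18/40 = 9/20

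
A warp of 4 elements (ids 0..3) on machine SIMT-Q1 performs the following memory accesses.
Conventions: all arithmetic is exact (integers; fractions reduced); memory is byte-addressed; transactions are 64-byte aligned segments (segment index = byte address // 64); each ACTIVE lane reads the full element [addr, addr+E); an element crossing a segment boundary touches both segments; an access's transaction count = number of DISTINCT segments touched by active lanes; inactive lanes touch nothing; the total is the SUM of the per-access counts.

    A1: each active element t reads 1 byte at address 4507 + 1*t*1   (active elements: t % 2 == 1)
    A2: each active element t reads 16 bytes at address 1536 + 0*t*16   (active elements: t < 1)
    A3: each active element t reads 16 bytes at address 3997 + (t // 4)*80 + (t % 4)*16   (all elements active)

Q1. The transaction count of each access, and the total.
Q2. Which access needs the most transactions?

A1: 1 transaction
A2: 1 transaction
A3: 2 transactions

Answer: 1,1,2; total 4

Answer: A3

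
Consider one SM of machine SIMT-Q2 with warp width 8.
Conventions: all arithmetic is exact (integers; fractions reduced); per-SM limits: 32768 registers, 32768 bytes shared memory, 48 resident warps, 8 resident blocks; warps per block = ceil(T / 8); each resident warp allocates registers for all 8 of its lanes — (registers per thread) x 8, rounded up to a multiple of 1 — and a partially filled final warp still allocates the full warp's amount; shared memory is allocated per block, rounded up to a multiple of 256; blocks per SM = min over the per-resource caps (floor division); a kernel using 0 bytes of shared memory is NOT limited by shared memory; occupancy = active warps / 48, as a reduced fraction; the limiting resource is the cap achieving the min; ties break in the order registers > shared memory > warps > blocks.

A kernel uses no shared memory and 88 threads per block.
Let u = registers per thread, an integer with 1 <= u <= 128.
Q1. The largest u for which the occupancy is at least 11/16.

Answer: u = 124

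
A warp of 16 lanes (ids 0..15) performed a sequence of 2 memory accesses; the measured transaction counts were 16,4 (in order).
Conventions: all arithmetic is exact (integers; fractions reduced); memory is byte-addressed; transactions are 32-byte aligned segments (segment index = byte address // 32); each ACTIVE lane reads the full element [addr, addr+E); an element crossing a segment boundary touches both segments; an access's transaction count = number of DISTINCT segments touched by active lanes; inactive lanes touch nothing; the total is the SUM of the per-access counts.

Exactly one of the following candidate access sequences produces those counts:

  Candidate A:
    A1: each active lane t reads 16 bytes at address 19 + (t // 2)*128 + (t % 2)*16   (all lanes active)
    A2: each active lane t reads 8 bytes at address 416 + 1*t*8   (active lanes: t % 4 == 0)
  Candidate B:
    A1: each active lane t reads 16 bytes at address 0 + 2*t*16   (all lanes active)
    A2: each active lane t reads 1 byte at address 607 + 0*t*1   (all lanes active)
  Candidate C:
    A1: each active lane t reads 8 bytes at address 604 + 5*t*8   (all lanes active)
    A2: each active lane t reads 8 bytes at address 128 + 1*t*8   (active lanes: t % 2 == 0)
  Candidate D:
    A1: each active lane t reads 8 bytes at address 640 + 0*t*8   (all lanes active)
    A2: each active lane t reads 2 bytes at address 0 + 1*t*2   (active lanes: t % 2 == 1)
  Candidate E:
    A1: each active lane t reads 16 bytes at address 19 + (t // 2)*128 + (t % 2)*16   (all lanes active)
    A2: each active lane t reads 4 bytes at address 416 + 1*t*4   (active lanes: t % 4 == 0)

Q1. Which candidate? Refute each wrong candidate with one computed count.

B: A2 gives 1 transaction, not 4
C: A1 gives 20 transactions, not 16
D: A1 gives 1 transaction, not 16
E: A2 gives 2 transactions, not 4
A: all counts match (16,4)

Answer: A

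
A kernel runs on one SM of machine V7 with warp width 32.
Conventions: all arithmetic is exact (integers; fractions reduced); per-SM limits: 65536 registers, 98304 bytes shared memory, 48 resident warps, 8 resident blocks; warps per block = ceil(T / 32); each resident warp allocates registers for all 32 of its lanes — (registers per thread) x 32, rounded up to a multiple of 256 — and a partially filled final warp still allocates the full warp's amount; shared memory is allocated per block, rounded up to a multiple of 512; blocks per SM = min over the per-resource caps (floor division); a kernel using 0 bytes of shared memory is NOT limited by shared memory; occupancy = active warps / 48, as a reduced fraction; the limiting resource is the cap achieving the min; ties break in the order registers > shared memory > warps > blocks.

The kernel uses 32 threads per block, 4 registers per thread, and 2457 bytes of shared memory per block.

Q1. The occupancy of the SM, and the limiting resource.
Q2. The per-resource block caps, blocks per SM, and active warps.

Answer: occupancy 1/6, limited by blocks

registers: 256 blocks
shared memory: 38 blocks
warps: 48 blocks
blocks: 8 blocks

Answer: 8 blocks, 8 active warps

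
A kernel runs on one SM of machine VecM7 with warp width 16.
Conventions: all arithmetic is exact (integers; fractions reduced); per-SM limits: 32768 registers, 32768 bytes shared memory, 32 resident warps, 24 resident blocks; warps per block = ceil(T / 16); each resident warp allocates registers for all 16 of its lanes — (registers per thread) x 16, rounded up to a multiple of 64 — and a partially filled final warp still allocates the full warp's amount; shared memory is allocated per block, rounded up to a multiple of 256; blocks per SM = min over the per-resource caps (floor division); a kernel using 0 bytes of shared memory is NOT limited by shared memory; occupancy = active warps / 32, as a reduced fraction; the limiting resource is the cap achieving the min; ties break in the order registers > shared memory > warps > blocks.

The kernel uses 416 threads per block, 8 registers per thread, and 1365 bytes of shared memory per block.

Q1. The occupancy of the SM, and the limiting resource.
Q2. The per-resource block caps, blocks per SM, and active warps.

Answer: occupancy 13/16, limited by warps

registers: 9 blocks
shared memory: 21 blocks
warps: 1 block
blocks: 24 blocks

Answer: 1 block, 26 active warps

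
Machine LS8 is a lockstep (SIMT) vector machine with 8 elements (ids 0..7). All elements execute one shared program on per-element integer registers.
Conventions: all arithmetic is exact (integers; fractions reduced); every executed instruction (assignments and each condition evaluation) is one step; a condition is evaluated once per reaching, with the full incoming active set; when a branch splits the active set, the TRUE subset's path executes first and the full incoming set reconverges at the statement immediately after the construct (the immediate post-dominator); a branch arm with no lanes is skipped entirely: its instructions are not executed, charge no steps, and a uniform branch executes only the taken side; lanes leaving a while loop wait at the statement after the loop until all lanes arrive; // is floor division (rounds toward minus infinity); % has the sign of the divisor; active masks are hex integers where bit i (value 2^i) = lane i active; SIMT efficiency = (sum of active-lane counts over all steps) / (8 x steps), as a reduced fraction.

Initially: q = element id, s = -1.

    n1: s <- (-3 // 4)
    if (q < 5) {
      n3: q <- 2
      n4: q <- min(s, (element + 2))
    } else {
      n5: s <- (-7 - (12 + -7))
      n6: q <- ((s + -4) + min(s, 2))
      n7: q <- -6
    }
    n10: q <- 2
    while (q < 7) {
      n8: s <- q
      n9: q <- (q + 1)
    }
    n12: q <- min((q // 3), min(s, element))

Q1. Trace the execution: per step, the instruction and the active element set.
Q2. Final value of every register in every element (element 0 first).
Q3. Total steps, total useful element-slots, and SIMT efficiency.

step 0: s <- (-3 // 4)               0xff
step 1: eval (q < 5)                 0xff
step 2: q <- 2                       0x1f
step 3: q <- min(s, (element + 2))   0x1f
step 4: s <- (-7 - (12 + -7))        0xe0
step 5: q <- ((s + -4) + min(s, 2))  0xe0
step 6: q <- -6                      0xe0
step 7: q <- 2                       0xff
step 8: eval (q < 7)                 0xff
step 9: s <- q                       0xff
step 10: q <- (q + 1)                 0xff
step 11: eval (q < 7)                 0xff
step 12: s <- q                       0xff
step 13: q <- (q + 1)                 0xff
step 14: eval (q < 7)                 0xff
step 15: s <- q                       0xff
step 16: q <- (q + 1)                 0xff
step 17: eval (q < 7)                 0xff
step 18: s <- q                       0xff
step 19: q <- (q + 1)                 0xff
step 20: eval (q < 7)                 0xff
step 21: s <- q                       0xff
step 22: q <- (q + 1)                 0xff
step 23: eval (q < 7)                 0xff
step 24: q <- min((q // 3), min(s, element)) 0xff

Answer: 25 steps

q: 0,1,2,2,2,2,2,2
s: 6,6,6,6,6,6,6,6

steps = 25; useful = 179; efficiency = 179/200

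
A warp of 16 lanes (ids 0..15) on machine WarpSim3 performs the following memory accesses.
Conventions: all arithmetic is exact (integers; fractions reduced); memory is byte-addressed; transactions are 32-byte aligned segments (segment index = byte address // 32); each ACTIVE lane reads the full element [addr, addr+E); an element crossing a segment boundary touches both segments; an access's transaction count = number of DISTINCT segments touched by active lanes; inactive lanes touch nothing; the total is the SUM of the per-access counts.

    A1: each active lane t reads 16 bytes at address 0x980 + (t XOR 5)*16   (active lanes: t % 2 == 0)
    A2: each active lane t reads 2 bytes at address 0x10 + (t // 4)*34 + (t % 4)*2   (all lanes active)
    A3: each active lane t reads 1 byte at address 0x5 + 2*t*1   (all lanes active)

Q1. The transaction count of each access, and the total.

A1: 8 transactions
A2: 4 transactions
A3: 2 transactions

Answer: 8,4,2; total 14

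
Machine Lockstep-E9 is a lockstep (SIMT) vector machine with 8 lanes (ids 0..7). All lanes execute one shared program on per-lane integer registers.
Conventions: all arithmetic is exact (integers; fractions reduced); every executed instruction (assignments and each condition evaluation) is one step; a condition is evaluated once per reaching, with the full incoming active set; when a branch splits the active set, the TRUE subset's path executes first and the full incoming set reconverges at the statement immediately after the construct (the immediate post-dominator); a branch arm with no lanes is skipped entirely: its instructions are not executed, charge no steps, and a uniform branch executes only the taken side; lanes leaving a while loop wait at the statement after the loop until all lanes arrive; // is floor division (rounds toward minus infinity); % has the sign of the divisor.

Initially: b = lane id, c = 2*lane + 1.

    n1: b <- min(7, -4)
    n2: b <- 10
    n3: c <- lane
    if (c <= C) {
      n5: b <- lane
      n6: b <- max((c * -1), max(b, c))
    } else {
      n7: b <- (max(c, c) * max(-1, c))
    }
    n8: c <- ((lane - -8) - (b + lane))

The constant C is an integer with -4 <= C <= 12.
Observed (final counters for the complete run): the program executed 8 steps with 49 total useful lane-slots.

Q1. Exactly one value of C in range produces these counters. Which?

Answer: C = 0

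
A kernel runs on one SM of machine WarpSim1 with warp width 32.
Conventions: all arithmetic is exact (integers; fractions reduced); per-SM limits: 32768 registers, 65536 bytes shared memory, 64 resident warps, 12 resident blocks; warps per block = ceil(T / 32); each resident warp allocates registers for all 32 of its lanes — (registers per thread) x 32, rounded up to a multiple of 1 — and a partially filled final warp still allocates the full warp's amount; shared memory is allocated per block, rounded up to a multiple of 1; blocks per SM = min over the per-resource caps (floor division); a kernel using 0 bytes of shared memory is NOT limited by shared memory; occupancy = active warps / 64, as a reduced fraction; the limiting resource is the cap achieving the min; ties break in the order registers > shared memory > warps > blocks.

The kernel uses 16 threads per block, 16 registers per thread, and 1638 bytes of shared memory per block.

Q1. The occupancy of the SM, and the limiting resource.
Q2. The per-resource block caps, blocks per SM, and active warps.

Answer: occupancy 3/16, limited by blocks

registers: 64 blocks
shared memory: 40 blocks
warps: 64 blocks
blocks: 12 blocks

Answer: 12 blocks, 12 active warps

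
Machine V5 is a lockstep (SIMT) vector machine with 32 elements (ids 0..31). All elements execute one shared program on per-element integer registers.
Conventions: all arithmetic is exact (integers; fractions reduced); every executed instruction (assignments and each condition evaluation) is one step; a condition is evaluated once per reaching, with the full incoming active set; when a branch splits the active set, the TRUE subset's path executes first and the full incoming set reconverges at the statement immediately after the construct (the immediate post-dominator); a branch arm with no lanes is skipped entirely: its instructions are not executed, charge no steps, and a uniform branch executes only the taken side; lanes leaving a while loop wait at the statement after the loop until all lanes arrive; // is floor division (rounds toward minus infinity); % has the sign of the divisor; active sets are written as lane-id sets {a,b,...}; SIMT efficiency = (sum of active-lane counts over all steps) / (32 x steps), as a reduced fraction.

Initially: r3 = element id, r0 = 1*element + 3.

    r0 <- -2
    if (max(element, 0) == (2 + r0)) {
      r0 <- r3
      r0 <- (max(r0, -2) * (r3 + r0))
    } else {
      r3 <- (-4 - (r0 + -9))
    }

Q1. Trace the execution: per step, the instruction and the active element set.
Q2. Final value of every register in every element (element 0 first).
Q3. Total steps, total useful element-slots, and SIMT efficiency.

step 0: r0 <- -2                     {0,1,2,3,4,5,6,7,8,9,10,11,12,13,14,15,16,17,18,19,20,21,22,23,24,25,26,27,28,29,30,31}
step 1: eval (max(element, 0) == (2 + r0)) {0,1,2,3,4,5,6,7,8,9,10,11,12,13,14,15,16,17,18,19,20,21,22,23,24,25,26,27,28,29,30,31}
step 2: r0 <- r3                     {0}
step 3: r0 <- (max(r0, -2) * (r3 + r0)) {0}
step 4: r3 <- (-4 - (r0 + -9))       {1,2,3,4,5,6,7,8,9,10,11,12,13,14,15,16,17,18,19,20,21,22,23,24,25,26,27,28,29,30,31}

Answer: 5 steps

r3: 0,7,7,7,7,7,7,7,7,7,7,7,7,7,7,7,7,7,7,7,7,7,7,7,7,7,7,7,7,7,7,7
r0: 0,-2,-2,-2,-2,-2,-2,-2,-2,-2,-2,-2,-2,-2,-2,-2,-2,-2,-2,-2,-2,-2,-2,-2,-2,-2,-2,-2,-2,-2,-2,-2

steps = 5; useful = 97; efficiency = 97/160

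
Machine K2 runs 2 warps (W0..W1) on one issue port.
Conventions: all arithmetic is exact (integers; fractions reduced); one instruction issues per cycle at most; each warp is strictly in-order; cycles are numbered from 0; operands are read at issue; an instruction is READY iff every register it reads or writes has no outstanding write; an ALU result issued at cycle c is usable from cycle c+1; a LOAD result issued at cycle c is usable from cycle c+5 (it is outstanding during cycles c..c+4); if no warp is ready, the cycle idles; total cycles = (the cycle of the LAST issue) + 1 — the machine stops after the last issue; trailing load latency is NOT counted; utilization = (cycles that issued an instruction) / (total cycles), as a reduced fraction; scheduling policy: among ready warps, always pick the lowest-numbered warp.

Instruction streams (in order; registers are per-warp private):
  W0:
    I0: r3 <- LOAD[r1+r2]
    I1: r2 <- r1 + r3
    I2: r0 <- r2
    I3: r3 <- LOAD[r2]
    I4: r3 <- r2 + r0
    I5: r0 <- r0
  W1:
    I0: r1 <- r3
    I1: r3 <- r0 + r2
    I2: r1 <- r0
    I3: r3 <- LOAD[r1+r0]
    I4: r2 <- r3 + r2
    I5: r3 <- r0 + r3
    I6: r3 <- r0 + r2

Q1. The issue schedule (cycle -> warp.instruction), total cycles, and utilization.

cycle 0: W0.I0
cycle 1: W1.I0
cycle 2: W1.I1
cycle 3: W1.I2
cycle 4: W1.I3
cycle 5: W0.I1
cycle 6: W0.I2
cycle 7: W0.I3
cycle 8: idle
cycle 9: W1.I4
cycle 10: W1.I5
cycle 11: W1.I6
cycle 12: W0.I4
cycle 13: W0.I5

Answer: 14 cycles, utilization 13/14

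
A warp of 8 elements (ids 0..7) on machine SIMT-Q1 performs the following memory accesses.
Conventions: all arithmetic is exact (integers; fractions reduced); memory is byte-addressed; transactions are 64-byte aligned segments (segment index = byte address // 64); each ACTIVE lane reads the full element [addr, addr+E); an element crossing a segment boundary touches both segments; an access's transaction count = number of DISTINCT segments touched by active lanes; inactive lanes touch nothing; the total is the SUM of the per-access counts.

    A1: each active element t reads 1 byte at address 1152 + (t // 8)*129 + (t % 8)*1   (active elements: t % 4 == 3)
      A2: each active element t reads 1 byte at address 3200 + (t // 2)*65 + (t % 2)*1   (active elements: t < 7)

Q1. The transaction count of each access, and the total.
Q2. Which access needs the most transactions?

A1: 1 transaction
A2: 4 transactions

Answer: 1,4; total 5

Answer: A2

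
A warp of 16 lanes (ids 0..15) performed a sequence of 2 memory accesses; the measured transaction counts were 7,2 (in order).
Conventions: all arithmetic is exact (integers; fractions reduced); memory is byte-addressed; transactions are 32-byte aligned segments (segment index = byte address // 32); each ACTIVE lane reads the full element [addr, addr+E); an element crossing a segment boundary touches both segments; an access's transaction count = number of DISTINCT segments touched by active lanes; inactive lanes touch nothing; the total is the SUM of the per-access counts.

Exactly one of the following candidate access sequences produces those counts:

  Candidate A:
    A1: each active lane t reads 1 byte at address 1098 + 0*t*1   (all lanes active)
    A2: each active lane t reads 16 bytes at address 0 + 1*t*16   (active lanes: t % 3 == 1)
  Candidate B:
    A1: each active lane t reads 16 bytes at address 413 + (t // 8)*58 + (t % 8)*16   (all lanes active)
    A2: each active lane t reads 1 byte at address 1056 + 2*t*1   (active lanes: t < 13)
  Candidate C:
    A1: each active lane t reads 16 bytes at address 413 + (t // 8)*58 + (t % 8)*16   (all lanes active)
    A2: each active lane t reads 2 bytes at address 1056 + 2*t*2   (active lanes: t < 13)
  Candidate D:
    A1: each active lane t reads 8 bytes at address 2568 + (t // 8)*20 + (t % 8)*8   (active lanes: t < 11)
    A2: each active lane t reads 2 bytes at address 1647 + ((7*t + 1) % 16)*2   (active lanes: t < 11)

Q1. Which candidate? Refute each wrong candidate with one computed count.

A: A1 gives 1 transaction, not 7
B: A2 gives 1 transaction, not 2
D: A1 gives 3 transactions, not 7
C: all counts match (7,2)

Answer: C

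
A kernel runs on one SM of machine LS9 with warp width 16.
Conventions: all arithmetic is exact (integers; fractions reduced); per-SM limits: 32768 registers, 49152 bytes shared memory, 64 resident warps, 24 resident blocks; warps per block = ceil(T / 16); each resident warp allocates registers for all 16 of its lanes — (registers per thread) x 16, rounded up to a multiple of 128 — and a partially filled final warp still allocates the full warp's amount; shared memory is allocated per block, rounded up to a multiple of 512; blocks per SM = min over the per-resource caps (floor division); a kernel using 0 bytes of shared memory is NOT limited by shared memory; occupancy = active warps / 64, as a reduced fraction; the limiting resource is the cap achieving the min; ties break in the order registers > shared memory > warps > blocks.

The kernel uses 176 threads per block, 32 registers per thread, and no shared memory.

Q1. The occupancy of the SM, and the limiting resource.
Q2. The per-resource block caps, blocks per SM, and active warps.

Answer: occupancy 55/64, limited by registers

registers: 5 blocks
shared memory: no limit (kernel uses none)
warps: 5 blocks
blocks: 24 blocks

Answer: 5 blocks, 55 active warps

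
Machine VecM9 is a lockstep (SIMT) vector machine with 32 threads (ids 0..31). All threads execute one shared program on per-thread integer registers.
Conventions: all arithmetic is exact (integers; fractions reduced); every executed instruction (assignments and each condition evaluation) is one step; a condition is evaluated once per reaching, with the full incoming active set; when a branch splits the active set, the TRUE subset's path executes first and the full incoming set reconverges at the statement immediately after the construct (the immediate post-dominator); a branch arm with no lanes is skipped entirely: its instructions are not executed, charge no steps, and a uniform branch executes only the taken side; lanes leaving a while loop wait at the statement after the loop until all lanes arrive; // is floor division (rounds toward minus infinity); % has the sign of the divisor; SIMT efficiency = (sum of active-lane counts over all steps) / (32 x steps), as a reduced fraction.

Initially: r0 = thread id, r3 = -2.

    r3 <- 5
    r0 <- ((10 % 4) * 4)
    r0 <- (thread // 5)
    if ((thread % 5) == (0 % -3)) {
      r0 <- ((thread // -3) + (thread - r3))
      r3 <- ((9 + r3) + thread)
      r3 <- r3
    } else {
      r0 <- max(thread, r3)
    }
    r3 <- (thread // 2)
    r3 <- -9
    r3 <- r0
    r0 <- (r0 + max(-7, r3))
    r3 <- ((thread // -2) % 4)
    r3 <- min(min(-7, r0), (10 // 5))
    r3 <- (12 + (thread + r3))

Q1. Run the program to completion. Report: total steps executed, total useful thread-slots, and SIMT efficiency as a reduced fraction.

Answer: 15 steps, 398 useful, 199/240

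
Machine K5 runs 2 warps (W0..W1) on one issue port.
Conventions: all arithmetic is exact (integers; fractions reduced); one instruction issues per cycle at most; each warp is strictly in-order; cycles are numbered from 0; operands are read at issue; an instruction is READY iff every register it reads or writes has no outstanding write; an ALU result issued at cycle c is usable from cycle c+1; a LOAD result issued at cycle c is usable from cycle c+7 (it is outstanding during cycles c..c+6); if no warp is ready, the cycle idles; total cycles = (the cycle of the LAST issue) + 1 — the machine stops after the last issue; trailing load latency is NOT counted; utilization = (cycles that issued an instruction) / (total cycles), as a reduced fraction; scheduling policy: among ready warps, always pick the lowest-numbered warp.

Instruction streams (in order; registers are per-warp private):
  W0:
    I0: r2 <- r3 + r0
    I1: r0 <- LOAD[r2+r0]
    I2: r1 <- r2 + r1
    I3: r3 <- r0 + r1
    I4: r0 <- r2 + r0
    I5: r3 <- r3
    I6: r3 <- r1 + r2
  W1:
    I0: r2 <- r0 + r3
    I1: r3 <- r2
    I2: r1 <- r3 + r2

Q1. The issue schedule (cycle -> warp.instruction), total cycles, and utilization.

cycle 0: W0.I0
cycle 1: W0.I1
cycle 2: W0.I2
cycle 3: W1.I0
cycle 4: W1.I1
cycle 5: W1.I2
cycle 6: idle
cycle 7: idle
cycle 8: W0.I3
cycle 9: W0.I4
cycle 10: W0.I5
cycle 11: W0.I6

Answer: 12 cycles, utilization 5/6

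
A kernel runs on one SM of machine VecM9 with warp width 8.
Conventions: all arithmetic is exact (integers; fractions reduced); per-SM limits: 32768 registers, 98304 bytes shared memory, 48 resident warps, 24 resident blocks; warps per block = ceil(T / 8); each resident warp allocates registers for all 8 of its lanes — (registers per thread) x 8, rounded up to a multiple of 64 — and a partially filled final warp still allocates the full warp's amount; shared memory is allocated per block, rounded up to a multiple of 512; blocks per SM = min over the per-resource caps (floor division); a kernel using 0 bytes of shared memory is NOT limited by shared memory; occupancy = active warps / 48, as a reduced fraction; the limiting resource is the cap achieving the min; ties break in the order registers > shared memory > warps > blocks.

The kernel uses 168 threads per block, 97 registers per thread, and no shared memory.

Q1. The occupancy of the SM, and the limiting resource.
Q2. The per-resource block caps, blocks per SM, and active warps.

Answer: occupancy 7/16, limited by registers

registers: 1 block
shared memory: no limit (kernel uses none)
warps: 2 blocks
blocks: 24 blocks

Answer: 1 block, 21 active warps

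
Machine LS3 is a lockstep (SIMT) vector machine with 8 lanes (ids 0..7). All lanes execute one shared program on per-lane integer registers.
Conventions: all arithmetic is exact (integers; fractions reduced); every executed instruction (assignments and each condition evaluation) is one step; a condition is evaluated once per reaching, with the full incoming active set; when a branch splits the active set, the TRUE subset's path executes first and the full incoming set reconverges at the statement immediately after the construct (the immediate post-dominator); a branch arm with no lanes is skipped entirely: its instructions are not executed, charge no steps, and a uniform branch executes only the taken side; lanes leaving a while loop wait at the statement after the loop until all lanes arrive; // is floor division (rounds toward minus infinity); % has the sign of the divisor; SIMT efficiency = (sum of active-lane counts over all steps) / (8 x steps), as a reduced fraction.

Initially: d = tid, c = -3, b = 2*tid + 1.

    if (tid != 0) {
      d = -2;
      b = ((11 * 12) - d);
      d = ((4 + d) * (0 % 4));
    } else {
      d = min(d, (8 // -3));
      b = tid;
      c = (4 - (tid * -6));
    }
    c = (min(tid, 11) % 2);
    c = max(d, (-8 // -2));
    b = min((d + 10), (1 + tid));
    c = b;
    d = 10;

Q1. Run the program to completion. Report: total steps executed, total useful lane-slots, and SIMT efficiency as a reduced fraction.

Answer: 12 steps, 72 useful, 3/4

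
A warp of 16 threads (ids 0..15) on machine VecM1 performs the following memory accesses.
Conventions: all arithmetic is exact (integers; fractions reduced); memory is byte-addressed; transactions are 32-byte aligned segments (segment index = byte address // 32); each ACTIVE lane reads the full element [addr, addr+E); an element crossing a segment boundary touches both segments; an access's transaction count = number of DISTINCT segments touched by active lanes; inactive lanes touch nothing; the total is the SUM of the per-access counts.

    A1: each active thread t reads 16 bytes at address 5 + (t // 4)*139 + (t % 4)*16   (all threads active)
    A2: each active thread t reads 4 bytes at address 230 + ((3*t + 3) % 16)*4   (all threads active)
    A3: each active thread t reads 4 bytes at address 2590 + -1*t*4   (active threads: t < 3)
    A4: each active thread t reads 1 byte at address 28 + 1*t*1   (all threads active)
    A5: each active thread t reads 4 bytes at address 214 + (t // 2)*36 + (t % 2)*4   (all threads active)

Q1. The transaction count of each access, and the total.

A1: 12 transactions
A2: 3 transactions
A3: 2 transactions
A4: 2 transactions
A5: 9 transactions

Answer: 12,3,2,2,9; total 28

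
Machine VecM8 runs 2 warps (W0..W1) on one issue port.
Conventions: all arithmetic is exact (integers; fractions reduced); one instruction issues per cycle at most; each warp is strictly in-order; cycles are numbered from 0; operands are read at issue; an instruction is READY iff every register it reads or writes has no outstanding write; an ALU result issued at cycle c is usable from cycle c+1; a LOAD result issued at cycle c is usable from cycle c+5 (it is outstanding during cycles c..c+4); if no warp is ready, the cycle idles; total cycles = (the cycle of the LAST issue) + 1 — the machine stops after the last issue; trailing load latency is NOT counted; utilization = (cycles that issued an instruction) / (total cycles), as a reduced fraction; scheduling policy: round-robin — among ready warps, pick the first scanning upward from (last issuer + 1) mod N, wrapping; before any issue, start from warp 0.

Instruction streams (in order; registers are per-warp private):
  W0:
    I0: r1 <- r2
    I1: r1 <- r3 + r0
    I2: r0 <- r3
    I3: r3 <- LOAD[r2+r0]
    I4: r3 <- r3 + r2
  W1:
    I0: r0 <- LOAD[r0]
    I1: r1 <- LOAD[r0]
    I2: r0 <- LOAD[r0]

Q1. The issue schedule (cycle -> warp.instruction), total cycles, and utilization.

cycle 0: W0.I0
cycle 1: W1.I0
cycle 2: W0.I1
cycle 3: W0.I2
cycle 4: W0.I3
cycle 5: idle
cycle 6: W1.I1
cycle 7: W1.I2
cycle 8: idle
cycle 9: W0.I4

Answer: 10 cycles, utilization 4/5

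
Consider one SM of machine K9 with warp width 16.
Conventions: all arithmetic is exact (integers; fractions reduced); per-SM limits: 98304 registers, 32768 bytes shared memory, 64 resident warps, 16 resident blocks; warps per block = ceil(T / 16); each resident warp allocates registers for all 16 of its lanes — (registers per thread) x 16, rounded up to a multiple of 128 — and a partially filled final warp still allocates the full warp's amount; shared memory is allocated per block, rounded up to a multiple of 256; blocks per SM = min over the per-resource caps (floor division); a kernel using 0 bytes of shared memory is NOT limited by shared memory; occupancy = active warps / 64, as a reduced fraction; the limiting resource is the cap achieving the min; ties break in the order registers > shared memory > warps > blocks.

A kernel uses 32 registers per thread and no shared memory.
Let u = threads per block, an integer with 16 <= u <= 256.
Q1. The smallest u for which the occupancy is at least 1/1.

Answer: u = 49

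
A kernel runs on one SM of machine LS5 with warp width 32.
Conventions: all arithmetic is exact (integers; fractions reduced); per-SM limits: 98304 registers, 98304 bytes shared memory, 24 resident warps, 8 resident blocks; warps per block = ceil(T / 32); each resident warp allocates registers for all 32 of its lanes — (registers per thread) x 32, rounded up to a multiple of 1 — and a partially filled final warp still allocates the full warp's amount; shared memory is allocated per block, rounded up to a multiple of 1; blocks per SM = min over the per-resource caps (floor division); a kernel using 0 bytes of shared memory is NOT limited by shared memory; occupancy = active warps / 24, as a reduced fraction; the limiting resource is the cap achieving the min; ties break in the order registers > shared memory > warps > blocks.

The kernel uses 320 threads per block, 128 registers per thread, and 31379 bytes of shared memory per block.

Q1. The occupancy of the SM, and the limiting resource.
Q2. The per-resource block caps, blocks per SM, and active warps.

Answer: occupancy 5/6, limited by registers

registers: 2 blocks
shared memory: 3 blocks
warps: 2 blocks
blocks: 8 blocks

Answer: 2 blocks, 20 active warps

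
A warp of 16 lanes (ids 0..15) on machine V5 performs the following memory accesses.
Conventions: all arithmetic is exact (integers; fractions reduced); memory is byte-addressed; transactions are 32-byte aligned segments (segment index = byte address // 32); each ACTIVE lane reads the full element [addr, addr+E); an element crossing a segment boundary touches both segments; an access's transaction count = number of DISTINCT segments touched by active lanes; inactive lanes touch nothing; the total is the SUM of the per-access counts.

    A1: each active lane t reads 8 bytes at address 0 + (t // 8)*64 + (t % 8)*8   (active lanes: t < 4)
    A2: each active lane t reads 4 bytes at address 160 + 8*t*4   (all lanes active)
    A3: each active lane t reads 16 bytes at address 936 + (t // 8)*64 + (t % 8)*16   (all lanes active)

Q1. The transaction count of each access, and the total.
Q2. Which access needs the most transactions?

A1: 1 transaction
A2: 16 transactions
A3: 7 transactions

Answer: 1,16,7; total 24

Answer: A2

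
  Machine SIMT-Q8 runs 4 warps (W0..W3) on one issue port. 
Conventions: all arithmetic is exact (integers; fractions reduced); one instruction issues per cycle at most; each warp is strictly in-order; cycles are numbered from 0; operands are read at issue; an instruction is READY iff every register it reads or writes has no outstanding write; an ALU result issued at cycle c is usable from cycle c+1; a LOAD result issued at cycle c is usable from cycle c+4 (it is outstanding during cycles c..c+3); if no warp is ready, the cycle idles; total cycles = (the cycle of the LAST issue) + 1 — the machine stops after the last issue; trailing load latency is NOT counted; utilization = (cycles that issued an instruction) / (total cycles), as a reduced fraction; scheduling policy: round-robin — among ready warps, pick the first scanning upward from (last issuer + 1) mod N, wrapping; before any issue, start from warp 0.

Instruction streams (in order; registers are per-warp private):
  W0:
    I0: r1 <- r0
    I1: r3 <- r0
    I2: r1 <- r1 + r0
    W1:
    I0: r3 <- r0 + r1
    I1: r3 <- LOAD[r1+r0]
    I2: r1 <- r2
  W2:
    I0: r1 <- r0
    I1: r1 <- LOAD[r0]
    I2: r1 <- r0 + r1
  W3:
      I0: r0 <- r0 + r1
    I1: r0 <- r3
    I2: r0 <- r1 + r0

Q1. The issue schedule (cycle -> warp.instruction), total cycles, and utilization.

cycle 0: W0.I0
cycle 1: W1.I0
cycle 2: W2.I0
cycle 3: W3.I0
cycle 4: W0.I1
cycle 5: W1.I1
cycle 6: W2.I1
cycle 7: W3.I1
cycle 8: W0.I2
cycle 9: W1.I2
cycle 10: W2.I2
cycle 11: W3.I2

Answer: 12 cycles, utilization 1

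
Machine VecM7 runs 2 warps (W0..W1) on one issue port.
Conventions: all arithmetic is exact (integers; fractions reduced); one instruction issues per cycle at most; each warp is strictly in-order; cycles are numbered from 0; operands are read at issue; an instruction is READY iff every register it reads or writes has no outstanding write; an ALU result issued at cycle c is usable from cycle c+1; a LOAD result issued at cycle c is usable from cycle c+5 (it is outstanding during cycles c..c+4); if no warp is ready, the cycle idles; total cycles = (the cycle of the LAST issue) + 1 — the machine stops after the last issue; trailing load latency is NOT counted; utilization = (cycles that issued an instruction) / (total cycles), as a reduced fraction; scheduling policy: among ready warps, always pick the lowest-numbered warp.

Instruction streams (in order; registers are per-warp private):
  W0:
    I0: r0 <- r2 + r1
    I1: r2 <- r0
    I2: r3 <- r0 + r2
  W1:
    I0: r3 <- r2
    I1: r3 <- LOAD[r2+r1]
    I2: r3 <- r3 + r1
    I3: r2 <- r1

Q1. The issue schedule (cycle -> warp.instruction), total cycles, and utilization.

cycle 0: W0.I0
cycle 1: W0.I1
cycle 2: W0.I2
cycle 3: W1.I0
cycle 4: W1.I1
cycle 5: idle
cycle 6: idle
cycle 7: idle
cycle 8: idle
cycle 9: W1.I2
cycle 10: W1.I3

Answer: 11 cycles, utilization 7/11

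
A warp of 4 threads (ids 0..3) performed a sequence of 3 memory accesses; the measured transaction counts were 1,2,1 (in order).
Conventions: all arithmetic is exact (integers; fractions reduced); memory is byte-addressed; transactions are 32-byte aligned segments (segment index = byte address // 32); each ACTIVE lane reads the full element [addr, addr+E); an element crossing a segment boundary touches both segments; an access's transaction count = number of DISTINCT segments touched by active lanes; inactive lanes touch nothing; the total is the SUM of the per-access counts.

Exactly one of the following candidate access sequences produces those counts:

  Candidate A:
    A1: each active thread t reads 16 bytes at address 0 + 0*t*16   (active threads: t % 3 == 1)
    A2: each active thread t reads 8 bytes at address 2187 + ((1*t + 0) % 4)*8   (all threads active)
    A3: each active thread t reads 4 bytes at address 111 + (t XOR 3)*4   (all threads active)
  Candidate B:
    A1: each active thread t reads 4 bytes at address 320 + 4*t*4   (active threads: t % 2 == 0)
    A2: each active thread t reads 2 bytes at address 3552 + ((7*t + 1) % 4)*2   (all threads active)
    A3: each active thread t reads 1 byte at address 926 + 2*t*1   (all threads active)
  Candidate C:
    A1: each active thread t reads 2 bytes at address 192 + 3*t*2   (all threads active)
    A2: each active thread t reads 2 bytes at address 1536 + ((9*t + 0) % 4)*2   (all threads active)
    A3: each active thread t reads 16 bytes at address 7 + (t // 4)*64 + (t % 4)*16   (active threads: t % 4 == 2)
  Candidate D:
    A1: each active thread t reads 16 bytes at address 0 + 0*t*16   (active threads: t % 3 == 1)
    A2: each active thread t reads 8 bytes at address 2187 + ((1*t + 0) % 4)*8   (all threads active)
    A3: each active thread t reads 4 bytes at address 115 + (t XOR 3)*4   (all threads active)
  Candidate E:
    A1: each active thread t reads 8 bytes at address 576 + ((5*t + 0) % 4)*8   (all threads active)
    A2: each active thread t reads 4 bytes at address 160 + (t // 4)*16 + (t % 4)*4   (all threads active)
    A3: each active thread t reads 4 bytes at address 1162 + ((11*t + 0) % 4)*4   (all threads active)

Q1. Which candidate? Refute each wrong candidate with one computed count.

B: A1 gives 2 transactions, not 1
C: A2 gives 1 transaction, not 2
D: A3 gives 2 transactions, not 1
E: A2 gives 1 transaction, not 2
A: all counts match (1,2,1)

Answer: A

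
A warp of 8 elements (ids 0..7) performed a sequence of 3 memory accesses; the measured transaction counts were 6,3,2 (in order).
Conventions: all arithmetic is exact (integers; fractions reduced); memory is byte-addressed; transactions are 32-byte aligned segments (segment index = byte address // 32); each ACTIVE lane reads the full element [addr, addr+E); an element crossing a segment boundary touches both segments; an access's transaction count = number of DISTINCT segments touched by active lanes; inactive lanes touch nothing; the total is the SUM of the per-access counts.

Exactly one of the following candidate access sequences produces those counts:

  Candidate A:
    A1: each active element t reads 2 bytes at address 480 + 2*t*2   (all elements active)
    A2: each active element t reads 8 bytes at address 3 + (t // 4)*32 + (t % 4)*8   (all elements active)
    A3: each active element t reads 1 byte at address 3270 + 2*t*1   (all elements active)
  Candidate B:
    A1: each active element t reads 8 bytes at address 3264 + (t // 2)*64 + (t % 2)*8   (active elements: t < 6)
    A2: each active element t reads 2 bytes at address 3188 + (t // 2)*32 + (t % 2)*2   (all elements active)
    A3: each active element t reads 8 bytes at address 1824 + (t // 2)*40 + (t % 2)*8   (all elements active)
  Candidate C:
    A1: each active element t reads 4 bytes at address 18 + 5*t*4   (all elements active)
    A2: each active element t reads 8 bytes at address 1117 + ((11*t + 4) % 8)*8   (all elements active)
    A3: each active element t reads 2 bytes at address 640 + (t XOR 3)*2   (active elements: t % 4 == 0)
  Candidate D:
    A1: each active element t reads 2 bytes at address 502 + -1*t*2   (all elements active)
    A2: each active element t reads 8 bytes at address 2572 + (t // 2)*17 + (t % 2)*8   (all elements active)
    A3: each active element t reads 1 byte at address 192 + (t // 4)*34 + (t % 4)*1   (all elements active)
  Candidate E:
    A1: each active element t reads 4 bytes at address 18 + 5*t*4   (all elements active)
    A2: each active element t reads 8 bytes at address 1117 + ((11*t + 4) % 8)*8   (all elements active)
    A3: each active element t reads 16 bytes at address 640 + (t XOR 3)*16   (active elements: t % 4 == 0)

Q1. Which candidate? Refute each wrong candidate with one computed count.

A: A1 gives 1 transaction, not 6
B: A1 gives 3 transactions, not 6
C: A3 gives 1 transaction, not 2
D: A1 gives 1 transaction, not 6
E: all counts match (6,3,2)

Answer: E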